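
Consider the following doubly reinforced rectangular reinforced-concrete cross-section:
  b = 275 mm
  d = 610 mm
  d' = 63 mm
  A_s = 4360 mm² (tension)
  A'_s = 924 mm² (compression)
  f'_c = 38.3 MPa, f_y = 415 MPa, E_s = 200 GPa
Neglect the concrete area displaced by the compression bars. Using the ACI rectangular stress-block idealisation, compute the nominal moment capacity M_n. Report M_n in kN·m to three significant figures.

M_n ≈ 966 kN·m

Assume both tension and compression steel yield.
Net tension couple steel: A_s − A'_s = 3436 mm².
a = (A_s − A'_s) f_y / (0.85 f'_c b) = 1425940/(0.85 × 38.3 × 275) = 159.28 mm.
c = a/β₁ = 159.28/0.776 = 205.26 mm; ε'_s = 0.003(c − d')/c = 0.0021 ≥ f_y/E_s = 0.0021, so compression steel does yield.
M_n = (A_s − A'_s) f_y (d − a/2) + A'_s f_y (d − d') = [1425940 × (610 − 79.64) + 383460 × (610 − 63)] × 10⁻⁶ = 756.26 + 209.75 = 966.01 kN·m.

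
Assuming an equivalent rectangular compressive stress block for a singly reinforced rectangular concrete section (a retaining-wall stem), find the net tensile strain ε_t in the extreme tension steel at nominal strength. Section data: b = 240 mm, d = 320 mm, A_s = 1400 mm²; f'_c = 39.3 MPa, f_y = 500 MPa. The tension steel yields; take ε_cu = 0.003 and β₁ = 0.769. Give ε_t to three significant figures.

ε_t ≈ 0.00546

a = A_s f_y/(0.85 f'_c b) = 87.31 mm.
β₁ = 0.769, so c = a/β₁ = 87.31/0.769 = 113.54 mm.
From the linear strain diagram with ε_cu = 0.003: ε_t = 0.003 (d − c)/c = 0.003 × (320 − 113.54)/113.54 = 0.00546.
Since ε_t ≥ 0.005, the section is tension-controlled.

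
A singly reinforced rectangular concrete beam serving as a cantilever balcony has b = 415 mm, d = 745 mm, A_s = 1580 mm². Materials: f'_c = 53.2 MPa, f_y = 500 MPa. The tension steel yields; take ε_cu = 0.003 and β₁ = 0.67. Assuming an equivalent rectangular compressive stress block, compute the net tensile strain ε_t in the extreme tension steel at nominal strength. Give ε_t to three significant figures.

a = A_s f_y/(0.85 f'_c b) = 42.10 mm.
β₁ = 0.67, so c = a/β₁ = 42.10/0.67 = 62.84 mm.
From the linear strain diagram with ε_cu = 0.003: ε_t = 0.003 (d − c)/c = 0.003 × (745 − 62.84)/62.84 = 0.0326.
Since ε_t ≥ 0.005, the section is tension-controlled.

ε_t ≈ 0.0326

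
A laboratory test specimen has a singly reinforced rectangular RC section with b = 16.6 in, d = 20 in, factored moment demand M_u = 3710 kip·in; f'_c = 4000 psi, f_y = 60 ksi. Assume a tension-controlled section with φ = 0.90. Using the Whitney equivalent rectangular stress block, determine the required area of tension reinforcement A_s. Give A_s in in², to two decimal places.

M_n = M_u/φ = 3710/0.90 = 4122.22 kip·in.
From M_n = 0.85 f'_c a b (d − a/2):
a = d − √(d² − 2M_n/(0.85 f'_c b)) = 20 − √(20² − 2 × 4122.22/(0.85 × 4 × 16.6)) = 4.065 in.
A_s = 0.85 f'_c a b / f_y = 0.85 × 4 × 4.065 × 16.6 / 60 = 3.824 in².

A_s ≈ 3.82 in²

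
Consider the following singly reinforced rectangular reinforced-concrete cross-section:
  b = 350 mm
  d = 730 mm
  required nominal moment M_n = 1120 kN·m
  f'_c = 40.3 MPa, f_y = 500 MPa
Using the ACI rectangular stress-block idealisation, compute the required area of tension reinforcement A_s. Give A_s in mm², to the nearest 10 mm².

A_s ≈ 3400 mm²

With M_n = 0.85 f'_c a b (d − a/2), solve the quadratic for a:
a = d − √(d² − 2M_n/(0.85 f'_c b)) = 730 − √(730² − 2 × 1120×10⁶/(0.85 × 40.3 × 350)) = 141.73 mm.
A_s = 0.85 f'_c a b / f_y = 0.85 × 40.3 × 141.73 × 350 / 500 = 3398.5 mm².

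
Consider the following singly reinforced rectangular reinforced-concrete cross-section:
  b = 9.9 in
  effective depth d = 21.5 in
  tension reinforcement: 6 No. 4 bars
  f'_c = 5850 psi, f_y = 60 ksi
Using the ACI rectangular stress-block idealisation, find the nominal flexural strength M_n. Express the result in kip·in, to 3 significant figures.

A_s = 6 × 0.2 = 1.2 in².
T = A_s f_y = 1.2 × 60 = 72 kips.
a = T/(0.85 f'_c b) = 72/(0.85 × 5.85 × 9.9) = 1.463 in.
M_n = T(d − a/2) = 72 × (21.5 − 0.7315) = 1495.3 kip·in.

M_n ≈ 1500 kip·in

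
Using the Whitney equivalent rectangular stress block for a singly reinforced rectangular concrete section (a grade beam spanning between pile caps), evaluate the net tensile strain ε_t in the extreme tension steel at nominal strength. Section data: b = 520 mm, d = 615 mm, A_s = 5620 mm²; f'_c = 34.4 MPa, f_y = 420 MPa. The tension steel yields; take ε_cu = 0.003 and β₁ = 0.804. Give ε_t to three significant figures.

ε_t ≈ 0.00656

a = A_s f_y/(0.85 f'_c b) = 155.24 mm.
β₁ = 0.804, so c = a/β₁ = 155.24/0.804 = 193.08 mm.
From the linear strain diagram with ε_cu = 0.003: ε_t = 0.003 (d − c)/c = 0.003 × (615 − 193.08)/193.08 = 0.00656.
Since ε_t ≥ 0.005, the section is tension-controlled.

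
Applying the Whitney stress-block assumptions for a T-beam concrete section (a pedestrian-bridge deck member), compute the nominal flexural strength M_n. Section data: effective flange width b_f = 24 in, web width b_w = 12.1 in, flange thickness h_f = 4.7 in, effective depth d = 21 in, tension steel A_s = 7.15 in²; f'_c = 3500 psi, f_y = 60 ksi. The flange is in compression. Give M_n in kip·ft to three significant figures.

M_n ≈ 638 kip·ft

Tension: T = A_s f_y = 7.15 × 60 = 429 kips.
Try a within the flange: a = T/(0.85 f'_c b_f) = 429/(0.85 × 3.5 × 24) = 6.008 in.
a = 6.008 > h_f = 4.7 in: the block extends into the web. Split into flange-overhang and web parts.
C_f = 0.85 f'_c (b_f − b_w) h_f = 0.85 × 3.5 × (24 − 12.1) × 4.7 = 166.4 kips.
Remaining web compression depth: a_w = (T − C_f)/(0.85 f'_c b_w) = (429 − 166.4)/(0.85 × 3.5 × 12.1) = 7.295 in.
M_n = C_f(d − h_f/2) + (T − C_f)(d − a_w/2) = 166.4 × (21 − 2.35) + 262.6 × (21 − 3.6475) = 3103.4 + 4556.8 = 7660.2 kip·in.
M_n = 7660.2/12 = 638.35 kip·ft.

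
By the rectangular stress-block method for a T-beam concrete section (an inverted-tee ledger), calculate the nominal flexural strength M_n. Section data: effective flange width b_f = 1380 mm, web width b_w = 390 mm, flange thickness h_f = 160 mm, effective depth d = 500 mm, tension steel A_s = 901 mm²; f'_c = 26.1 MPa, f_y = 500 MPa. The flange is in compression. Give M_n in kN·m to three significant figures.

Tension: T = A_s f_y = 901 × 500 = 450500 N.
Try a within the flange: a = T/(0.85 f'_c b_f) = 450500/(0.85 × 26.1 × 1380) = 14.71 mm.
Since a = 14.71 ≤ h_f = 160 mm, the stress block lies entirely in the flange; analyse as a rectangular beam of width b_f.
M_n = T(d − a/2) = 450500 × (500 − 7.355) = 221.94 × 10⁶ N·mm.
M_n = 221.94 kN·m.

M_n ≈ 222 kN·m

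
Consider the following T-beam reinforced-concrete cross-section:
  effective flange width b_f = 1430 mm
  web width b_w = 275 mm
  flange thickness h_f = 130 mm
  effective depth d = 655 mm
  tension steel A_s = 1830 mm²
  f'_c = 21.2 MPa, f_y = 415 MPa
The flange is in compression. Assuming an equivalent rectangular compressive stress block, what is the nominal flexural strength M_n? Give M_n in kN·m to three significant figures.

Tension: T = A_s f_y = 1830 × 415 = 759450 N.
Try a within the flange: a = T/(0.85 f'_c b_f) = 759450/(0.85 × 21.2 × 1430) = 29.47 mm.
Since a = 29.47 ≤ h_f = 130 mm, the stress block lies entirely in the flange; analyse as a rectangular beam of width b_f.
M_n = T(d − a/2) = 759450 × (655 − 14.735) = 486.25 × 10⁶ N·mm.
M_n = 486.25 kN·m.

M_n ≈ 486 kN·m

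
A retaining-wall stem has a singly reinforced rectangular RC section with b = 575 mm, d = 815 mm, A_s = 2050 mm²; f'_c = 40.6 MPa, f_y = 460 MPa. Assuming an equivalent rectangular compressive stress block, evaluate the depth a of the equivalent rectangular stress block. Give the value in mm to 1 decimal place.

a ≈ 47.5 mm

T = A_s f_y = 2050 × 460 = 943000 N = 943 kN.
Setting C = 0.85 f'_c a b equal to T: a = 943000/(0.85 × 40.6 × 575) = 47.5 mm.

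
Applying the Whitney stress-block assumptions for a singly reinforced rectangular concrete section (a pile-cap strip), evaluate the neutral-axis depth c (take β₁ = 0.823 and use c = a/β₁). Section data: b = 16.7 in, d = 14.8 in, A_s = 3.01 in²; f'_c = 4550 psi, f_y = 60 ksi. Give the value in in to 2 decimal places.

T = A_s f_y = 3.01 × 60 = 180.6 kips.
a = T/(0.85 f'_c b) = 180.6/(0.85 × 4.55 × 16.7) = 2.7962 in.
With β₁ = 0.823, c = a/β₁ = 2.7962/0.823 = 3.40 in.

c ≈ 3.40 in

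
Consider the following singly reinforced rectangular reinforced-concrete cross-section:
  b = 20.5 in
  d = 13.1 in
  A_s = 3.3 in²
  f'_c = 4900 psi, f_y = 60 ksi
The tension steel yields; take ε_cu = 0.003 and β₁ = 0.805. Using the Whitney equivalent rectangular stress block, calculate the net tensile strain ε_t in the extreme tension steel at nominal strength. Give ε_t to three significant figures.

ε_t ≈ 0.0106

a = A_s f_y/(0.85 f'_c b) = 2.319 in.
β₁ = 0.805, so c = a/β₁ = 2.319/0.805 = 2.881 in.
From the linear strain diagram with ε_cu = 0.003: ε_t = 0.003 (d − c)/c = 0.003 × (13.1 − 2.881)/2.881 = 0.0106.
Since ε_t ≥ 0.005, the section is tension-controlled.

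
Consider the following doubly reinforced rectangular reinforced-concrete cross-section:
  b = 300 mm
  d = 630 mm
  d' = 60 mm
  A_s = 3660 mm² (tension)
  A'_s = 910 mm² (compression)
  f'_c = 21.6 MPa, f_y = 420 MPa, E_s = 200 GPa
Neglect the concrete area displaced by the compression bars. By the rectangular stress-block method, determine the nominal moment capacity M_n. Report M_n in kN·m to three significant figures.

M_n ≈ 824 kN·m

Assume both tension and compression steel yield.
Net tension couple steel: A_s − A'_s = 2750 mm².
a = (A_s − A'_s) f_y / (0.85 f'_c b) = 1155000/(0.85 × 21.6 × 300) = 209.69 mm.
c = a/β₁ = 209.69/0.85 = 246.69 mm; ε'_s = 0.003(c − d')/c = 0.0023 ≥ f_y/E_s = 0.0021, so compression steel does yield.
M_n = (A_s − A'_s) f_y (d − a/2) + A'_s f_y (d − d') = [1155000 × (630 − 104.845) + 382200 × (630 − 60)] × 10⁻⁶ = 606.55 + 217.85 = 824.40 kN·m.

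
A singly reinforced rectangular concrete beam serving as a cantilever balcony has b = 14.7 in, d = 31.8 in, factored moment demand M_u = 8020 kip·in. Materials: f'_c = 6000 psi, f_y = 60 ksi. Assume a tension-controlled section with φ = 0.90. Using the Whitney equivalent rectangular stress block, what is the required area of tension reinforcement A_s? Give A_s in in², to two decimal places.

A_s ≈ 4.98 in²

M_n = M_u/φ = 8020/0.90 = 8911.11 kip·in.
From M_n = 0.85 f'_c a b (d − a/2):
a = d − √(d² − 2M_n/(0.85 f'_c b)) = 31.8 − √(31.8² − 2 × 8911.11/(0.85 × 6 × 14.7)) = 3.988 in.
A_s = 0.85 f'_c a b / f_y = 0.85 × 6 × 3.988 × 14.7 / 60 = 4.983 in².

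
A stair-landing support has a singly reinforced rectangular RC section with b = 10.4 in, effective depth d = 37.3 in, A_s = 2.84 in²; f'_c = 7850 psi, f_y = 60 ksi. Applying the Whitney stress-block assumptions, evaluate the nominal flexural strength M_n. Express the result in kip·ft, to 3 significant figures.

T = A_s f_y = 2.84 × 60 = 170.4 kips.
a = T/(0.85 f'_c b) = 170.4/(0.85 × 7.85 × 10.4) = 2.456 in.
M_n = T(d − a/2) = 170.4 × (37.3 − 1.228) = 6146.7 kip·in = 6146.7/12 = 512.23 kip·ft.

M_n ≈ 512 kip·ft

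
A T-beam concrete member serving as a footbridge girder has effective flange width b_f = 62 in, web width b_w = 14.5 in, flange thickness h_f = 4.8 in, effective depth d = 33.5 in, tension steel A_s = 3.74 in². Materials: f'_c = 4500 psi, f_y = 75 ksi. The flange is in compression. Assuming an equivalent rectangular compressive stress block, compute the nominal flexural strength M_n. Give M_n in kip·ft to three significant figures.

M_n ≈ 769 kip·ft

Tension: T = A_s f_y = 3.74 × 75 = 280.5 kips.
Try a within the flange: a = T/(0.85 f'_c b_f) = 280.5/(0.85 × 4.5 × 62) = 1.183 in.
Since a = 1.183 ≤ h_f = 4.8 in, the stress block lies entirely in the flange; analyse as a rectangular beam of width b_f.
M_n = T(d − a/2) = 280.5 × (33.5 − 0.5915) = 9230.8 kip·in.
M_n = 9230.8/12 = 769.23 kip·ft.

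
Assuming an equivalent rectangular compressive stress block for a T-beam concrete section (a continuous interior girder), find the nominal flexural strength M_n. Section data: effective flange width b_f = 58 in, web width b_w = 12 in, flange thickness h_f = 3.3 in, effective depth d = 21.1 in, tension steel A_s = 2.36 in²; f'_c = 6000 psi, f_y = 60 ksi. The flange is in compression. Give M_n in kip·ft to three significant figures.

Tension: T = A_s f_y = 2.36 × 60 = 141.6 kips.
Try a within the flange: a = T/(0.85 f'_c b_f) = 141.6/(0.85 × 6 × 58) = 0.479 in.
Since a = 0.479 ≤ h_f = 3.3 in, the stress block lies entirely in the flange; analyse as a rectangular beam of width b_f.
M_n = T(d − a/2) = 141.6 × (21.1 − 0.2395) = 2953.8 kip·in.
M_n = 2953.8/12 = 246.15 kip·ft.

M_n ≈ 246 kip·ft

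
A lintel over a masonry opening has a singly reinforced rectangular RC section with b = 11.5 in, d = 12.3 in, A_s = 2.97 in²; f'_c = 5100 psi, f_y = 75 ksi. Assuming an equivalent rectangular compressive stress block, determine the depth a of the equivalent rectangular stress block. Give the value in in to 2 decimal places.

a ≈ 4.47 in

T = A_s f_y = 2.97 × 75 = 222.75 kips.
a = T/(0.85 f'_c b) = 222.75/(0.85 × 5.1 × 11.5) = 4.47 in.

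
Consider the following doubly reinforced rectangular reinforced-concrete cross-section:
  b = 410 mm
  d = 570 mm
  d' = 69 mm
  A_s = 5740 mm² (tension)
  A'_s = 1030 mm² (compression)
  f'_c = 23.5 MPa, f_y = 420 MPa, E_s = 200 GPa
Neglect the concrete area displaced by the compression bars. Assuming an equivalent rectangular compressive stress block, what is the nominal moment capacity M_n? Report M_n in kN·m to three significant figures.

Assume both tension and compression steel yield.
Net tension couple steel: A_s − A'_s = 4710 mm².
a = (A_s − A'_s) f_y / (0.85 f'_c b) = 1978200/(0.85 × 23.5 × 410) = 241.55 mm.
c = a/β₁ = 241.55/0.85 = 284.18 mm; ε'_s = 0.003(c − d')/c = 0.0023 ≥ f_y/E_s = 0.0021, so compression steel does yield.
M_n = (A_s − A'_s) f_y (d − a/2) + A'_s f_y (d − d') = [1978200 × (570 − 120.775) + 432600 × (570 − 69)] × 10⁻⁶ = 888.66 + 216.73 = 1105.39 kN·m.

M_n ≈ 1110 kN·m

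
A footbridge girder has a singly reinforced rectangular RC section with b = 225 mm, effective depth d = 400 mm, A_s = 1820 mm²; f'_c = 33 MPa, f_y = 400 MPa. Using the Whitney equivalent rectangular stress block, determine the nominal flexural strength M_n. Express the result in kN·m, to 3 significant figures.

M_n ≈ 249 kN·m

T = A_s f_y = 1820 × 400 = 728000 N = 728 kN.
From C = T: a = T/(0.85 f'_c b) = 728000/(0.85 × 33 × 225) = 115.35 mm.
M_n = T(d − a/2) = 728 kN × (400 − 57.675) mm = 249.21 kN·m.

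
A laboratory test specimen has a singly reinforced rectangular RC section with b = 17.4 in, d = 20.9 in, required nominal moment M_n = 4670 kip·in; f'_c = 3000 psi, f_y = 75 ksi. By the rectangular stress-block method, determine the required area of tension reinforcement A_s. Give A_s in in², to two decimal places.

From M_n = 0.85 f'_c a b (d − a/2):
a = d − √(d² − 2M_n/(0.85 f'_c b)) = 20.9 − √(20.9² − 2 × 4670/(0.85 × 3 × 17.4)) = 5.856 in.
A_s = 0.85 f'_c a b / f_y = 0.85 × 3 × 5.856 × 17.4 / 75 = 3.464 in².

A_s ≈ 3.46 in²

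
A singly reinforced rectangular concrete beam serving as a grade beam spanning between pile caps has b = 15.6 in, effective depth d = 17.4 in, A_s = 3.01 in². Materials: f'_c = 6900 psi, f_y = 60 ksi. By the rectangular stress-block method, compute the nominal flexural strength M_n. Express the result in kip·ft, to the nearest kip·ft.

T = A_s f_y = 3.01 × 60 = 180.6 kips.
a = T/(0.85 f'_c b) = 180.6/(0.85 × 6.9 × 15.6) = 1.974 in.
M_n = T(d − a/2) = 180.6 × (17.4 − 0.987) = 2964.2 kip·in = 2964.2/12 = 247.02 kip·ft.

M_n ≈ 247 kip·ft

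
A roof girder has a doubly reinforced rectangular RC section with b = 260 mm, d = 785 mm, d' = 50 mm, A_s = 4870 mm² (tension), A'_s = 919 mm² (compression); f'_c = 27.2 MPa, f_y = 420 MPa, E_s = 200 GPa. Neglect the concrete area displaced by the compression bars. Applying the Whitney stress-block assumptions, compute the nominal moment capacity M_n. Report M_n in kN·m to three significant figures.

M_n ≈ 1360 kN·m

Assume both tension and compression steel yield.
Net tension couple steel: A_s − A'_s = 3951 mm².
a = (A_s − A'_s) f_y / (0.85 f'_c b) = 1659420/(0.85 × 27.2 × 260) = 276.05 mm.
c = a/β₁ = 276.05/0.85 = 324.76 mm; ε'_s = 0.003(c − d')/c = 0.0025 ≥ f_y/E_s = 0.0021, so compression steel does yield.
M_n = (A_s − A'_s) f_y (d − a/2) + A'_s f_y (d − d') = [1659420 × (785 − 138.025) + 385980 × (785 − 50)] × 10⁻⁶ = 1073.60 + 283.70 = 1357.30 kN·m.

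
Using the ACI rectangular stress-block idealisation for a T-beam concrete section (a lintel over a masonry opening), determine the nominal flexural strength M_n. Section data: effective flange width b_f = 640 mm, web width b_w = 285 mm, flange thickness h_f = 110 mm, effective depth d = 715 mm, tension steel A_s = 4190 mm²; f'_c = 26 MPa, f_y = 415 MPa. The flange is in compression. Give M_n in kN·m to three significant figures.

M_n ≈ 1130 kN·m

Tension: T = A_s f_y = 4190 × 415 = 1738850 N.
Try a within the flange: a = T/(0.85 f'_c b_f) = 1738850/(0.85 × 26 × 640) = 122.94 mm.
a = 122.94 > h_f = 110 mm: the block extends into the web. Split into flange-overhang and web parts.
C_f = 0.85 f'_c (b_f − b_w) h_f = 0.85 × 26 × (640 − 285) × 110 = 863005 N.
Remaining web compression depth: a_w = (T − C_f)/(0.85 f'_c b_w) = (1738850 − 863005)/(0.85 × 26 × 285) = 139.06 mm.
M_n = C_f(d − h_f/2) + (T − C_f)(d − a_w/2) = 863005 × (715 − 55) + 875845 × (715 − 69.53) = 569.58 + 565.33 = 1134.91 × 10⁶ N·mm.
M_n = 1134.91 kN·m.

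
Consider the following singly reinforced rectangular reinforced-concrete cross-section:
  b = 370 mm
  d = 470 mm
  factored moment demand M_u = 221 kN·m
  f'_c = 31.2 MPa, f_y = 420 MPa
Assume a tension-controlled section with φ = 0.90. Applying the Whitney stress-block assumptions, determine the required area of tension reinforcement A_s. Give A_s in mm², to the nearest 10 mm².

M_n = M_u/φ = 221/0.90 = 245.556 kN·m.
With M_n = 0.85 f'_c a b (d − a/2), solve the quadratic for a:
a = d − √(d² − 2M_n/(0.85 f'_c b)) = 470 − √(470² − 2 × 245.556×10⁶/(0.85 × 31.2 × 370)) = 56.66 mm.
A_s = 0.85 f'_c a b / f_y = 0.85 × 31.2 × 56.66 × 370 / 420 = 1323.7 mm².

A_s ≈ 1320 mm²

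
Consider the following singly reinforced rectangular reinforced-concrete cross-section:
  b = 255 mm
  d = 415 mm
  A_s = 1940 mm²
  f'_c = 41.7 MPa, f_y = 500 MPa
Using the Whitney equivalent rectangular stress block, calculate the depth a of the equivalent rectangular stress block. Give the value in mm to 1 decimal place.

a ≈ 107.3 mm

T = A_s f_y = 1940 × 500 = 970000 N = 970 kN.
Setting C = 0.85 f'_c a b equal to T: a = 970000/(0.85 × 41.7 × 255) = 107.3 mm.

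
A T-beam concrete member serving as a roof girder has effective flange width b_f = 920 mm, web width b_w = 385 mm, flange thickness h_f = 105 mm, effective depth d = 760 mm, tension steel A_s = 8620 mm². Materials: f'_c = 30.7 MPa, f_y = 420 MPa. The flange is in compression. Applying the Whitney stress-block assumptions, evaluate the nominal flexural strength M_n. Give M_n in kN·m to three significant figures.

Tension: T = A_s f_y = 8620 × 420 = 3620400 N.
Try a within the flange: a = T/(0.85 f'_c b_f) = 3620400/(0.85 × 30.7 × 920) = 150.80 mm.
a = 150.80 > h_f = 105 mm: the block extends into the web. Split into flange-overhang and web parts.
C_f = 0.85 f'_c (b_f − b_w) h_f = 0.85 × 30.7 × (920 − 385) × 105 = 1465887 N.
Remaining web compression depth: a_w = (T − C_f)/(0.85 f'_c b_w) = (3620400 − 1465887)/(0.85 × 30.7 × 385) = 214.45 mm.
M_n = C_f(d − h_f/2) + (T − C_f)(d − a_w/2) = 1465887 × (760 − 52.5) + 2154513 × (760 − 107.225) = 1037.12 + 1406.41 = 2443.53 × 10⁶ N·mm.
M_n = 2443.53 kN·m.

M_n ≈ 2440 kN·m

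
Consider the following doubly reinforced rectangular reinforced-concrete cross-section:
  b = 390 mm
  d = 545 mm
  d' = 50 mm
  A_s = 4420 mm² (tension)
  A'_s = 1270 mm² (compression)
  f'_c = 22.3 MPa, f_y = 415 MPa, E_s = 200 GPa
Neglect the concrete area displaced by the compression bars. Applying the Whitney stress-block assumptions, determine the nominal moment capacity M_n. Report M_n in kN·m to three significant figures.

Assume both tension and compression steel yield.
Net tension couple steel: A_s − A'_s = 3150 mm².
a = (A_s − A'_s) f_y / (0.85 f'_c b) = 1307250/(0.85 × 22.3 × 390) = 176.84 mm.
c = a/β₁ = 176.84/0.85 = 208.05 mm; ε'_s = 0.003(c − d')/c = 0.0023 ≥ f_y/E_s = 0.0021, so compression steel does yield.
M_n = (A_s − A'_s) f_y (d − a/2) + A'_s f_y (d − d') = [1307250 × (545 − 88.42) + 527050 × (545 − 50)] × 10⁻⁶ = 596.86 + 260.89 = 857.75 kN·m.

M_n ≈ 858 kN·m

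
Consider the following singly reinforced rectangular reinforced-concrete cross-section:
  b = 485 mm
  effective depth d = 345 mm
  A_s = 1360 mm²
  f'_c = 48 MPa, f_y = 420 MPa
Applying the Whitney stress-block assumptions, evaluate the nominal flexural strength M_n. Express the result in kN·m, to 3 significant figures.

M_n ≈ 189 kN·m

T = A_s f_y = 1360 × 420 = 571200 N = 571.2 kN.
From C = T: a = T/(0.85 f'_c b) = 571200/(0.85 × 48 × 485) = 28.87 mm.
M_n = T(d − a/2) = 571.2 kN × (345 − 14.435) mm = 188.82 kN·m.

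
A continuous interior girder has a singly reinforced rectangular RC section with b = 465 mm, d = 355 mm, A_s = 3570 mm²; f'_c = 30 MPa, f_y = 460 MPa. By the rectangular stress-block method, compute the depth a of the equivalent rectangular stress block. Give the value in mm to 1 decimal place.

a ≈ 138.5 mm

T = A_s f_y = 3570 × 460 = 1642200 N = 1642.2 kN.
Setting C = 0.85 f'_c a b equal to T: a = 1642200/(0.85 × 30 × 465) = 138.5 mm.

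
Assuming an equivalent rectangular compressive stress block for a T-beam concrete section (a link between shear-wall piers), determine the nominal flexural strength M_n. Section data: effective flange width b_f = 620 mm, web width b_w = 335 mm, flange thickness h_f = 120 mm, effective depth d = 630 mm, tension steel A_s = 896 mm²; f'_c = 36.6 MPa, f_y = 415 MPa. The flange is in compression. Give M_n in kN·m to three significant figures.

M_n ≈ 231 kN·m

Tension: T = A_s f_y = 896 × 415 = 371840 N.
Try a within the flange: a = T/(0.85 f'_c b_f) = 371840/(0.85 × 36.6 × 620) = 19.28 mm.
Since a = 19.28 ≤ h_f = 120 mm, the stress block lies entirely in the flange; analyse as a rectangular beam of width b_f.
M_n = T(d − a/2) = 371840 × (630 − 9.64) = 230.67 × 10⁶ N·mm.
M_n = 230.67 kN·m.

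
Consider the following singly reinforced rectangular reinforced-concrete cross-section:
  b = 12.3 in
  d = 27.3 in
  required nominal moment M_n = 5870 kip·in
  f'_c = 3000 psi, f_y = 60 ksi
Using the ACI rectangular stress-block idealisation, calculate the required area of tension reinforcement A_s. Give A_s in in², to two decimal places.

A_s ≈ 4.20 in²

From M_n = 0.85 f'_c a b (d − a/2):
a = d − √(d² − 2M_n/(0.85 f'_c b)) = 27.3 − √(27.3² − 2 × 5870/(0.85 × 3 × 12.3)) = 8.039 in.
A_s = 0.85 f'_c a b / f_y = 0.85 × 3 × 8.039 × 12.3 / 60 = 4.202 in².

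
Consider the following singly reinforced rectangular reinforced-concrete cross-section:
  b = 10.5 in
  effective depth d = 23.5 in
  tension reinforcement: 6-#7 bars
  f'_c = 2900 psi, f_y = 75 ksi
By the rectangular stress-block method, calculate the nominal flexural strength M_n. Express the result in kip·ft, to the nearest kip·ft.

A_s = 6 × 0.6 = 3.6 in².
T = A_s f_y = 3.6 × 75 = 270 kips.
a = T/(0.85 f'_c b) = 270/(0.85 × 2.9 × 10.5) = 10.432 in.
M_n = T(d − a/2) = 270 × (23.5 − 5.216) = 4936.7 kip·in = 4936.7/12 = 411.39 kip·ft.

M_n ≈ 411 kip·ft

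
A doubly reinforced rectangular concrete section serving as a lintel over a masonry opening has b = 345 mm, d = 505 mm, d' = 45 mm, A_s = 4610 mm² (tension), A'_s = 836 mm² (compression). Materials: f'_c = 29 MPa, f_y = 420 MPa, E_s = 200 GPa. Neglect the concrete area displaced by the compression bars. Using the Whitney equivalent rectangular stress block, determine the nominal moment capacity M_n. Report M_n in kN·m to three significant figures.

Assume both tension and compression steel yield.
Net tension couple steel: A_s − A'_s = 3774 mm².
a = (A_s − A'_s) f_y / (0.85 f'_c b) = 1585080/(0.85 × 29 × 345) = 186.39 mm.
c = a/β₁ = 186.39/0.843 = 221.10 mm; ε'_s = 0.003(c − d')/c = 0.0024 ≥ f_y/E_s = 0.0021, so compression steel does yield.
M_n = (A_s − A'_s) f_y (d − a/2) + A'_s f_y (d − d') = [1585080 × (505 − 93.195) + 351120 × (505 − 45)] × 10⁻⁶ = 652.74 + 161.52 = 814.26 kN·m.

M_n ≈ 814 kN·m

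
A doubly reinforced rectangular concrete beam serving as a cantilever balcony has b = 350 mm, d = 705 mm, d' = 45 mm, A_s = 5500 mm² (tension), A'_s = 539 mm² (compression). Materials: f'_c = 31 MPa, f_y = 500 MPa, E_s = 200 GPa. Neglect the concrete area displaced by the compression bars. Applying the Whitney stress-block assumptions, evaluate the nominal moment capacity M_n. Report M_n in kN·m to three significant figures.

M_n ≈ 1590 kN·m

Assume both tension and compression steel yield.
Net tension couple steel: A_s − A'_s = 4961 mm².
a = (A_s − A'_s) f_y / (0.85 f'_c b) = 2480500/(0.85 × 31 × 350) = 268.96 mm.
c = a/β₁ = 268.96/0.829 = 324.44 mm; ε'_s = 0.003(c − d')/c = 0.0026 ≥ f_y/E_s = 0.0025, so compression steel does yield.
M_n = (A_s − A'_s) f_y (d − a/2) + A'_s f_y (d − d') = [2480500 × (705 − 134.48) + 269500 × (705 − 45)] × 10⁻⁶ = 1415.17 + 177.87 = 1593.04 kN·m.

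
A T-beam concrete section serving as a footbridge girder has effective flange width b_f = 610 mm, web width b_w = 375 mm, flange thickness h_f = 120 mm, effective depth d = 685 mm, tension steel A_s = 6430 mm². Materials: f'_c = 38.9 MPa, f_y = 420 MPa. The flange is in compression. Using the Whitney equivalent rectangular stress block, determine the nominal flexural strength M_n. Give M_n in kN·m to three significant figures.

Tension: T = A_s f_y = 6430 × 420 = 2700600 N.
Try a within the flange: a = T/(0.85 f'_c b_f) = 2700600/(0.85 × 38.9 × 610) = 133.89 mm.
a = 133.89 > h_f = 120 mm: the block extends into the web. Split into flange-overhang and web parts.
C_f = 0.85 f'_c (b_f − b_w) h_f = 0.85 × 38.9 × (610 − 375) × 120 = 932433 N.
Remaining web compression depth: a_w = (T − C_f)/(0.85 f'_c b_w) = (2700600 − 932433)/(0.85 × 38.9 × 375) = 142.60 mm.
M_n = C_f(d − h_f/2) + (T − C_f)(d − a_w/2) = 932433 × (685 − 60) + 1768167 × (685 − 71.3) = 582.77 + 1085.12 = 1667.89 × 10⁶ N·mm.
M_n = 1667.89 kN·m.

M_n ≈ 1670 kN·m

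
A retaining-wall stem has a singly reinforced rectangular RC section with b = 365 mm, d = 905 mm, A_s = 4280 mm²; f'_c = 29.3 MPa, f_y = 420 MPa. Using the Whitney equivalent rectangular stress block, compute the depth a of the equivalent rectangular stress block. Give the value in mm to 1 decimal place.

a ≈ 197.7 mm

T = A_s f_y = 4280 × 420 = 1797600 N = 1797.6 kN.
Setting C = 0.85 f'_c a b equal to T: a = 1797600/(0.85 × 29.3 × 365) = 197.7 mm.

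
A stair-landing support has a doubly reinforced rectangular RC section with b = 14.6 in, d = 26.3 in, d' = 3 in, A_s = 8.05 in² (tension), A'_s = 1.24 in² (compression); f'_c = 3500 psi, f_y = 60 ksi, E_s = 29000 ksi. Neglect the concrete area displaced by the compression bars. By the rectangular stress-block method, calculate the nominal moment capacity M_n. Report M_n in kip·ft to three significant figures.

Assume both steels yield.
a = (A_s − A'_s) f_y/(0.85 f'_c b) = (8.05 − 1.24) × 60/(0.85 × 3.5 × 14.6) = 9.407 in.
c = a/β₁ = 9.407/0.85 = 11.067 in; ε'_s = 0.003(c − d')/c = 0.0022 ≥ ε_y = 0.0021, so the compression steel yields.
M_n = (A_s − A'_s) f_y (d − a/2) + A'_s f_y (d − d') = 408.6 × (26.3 − 4.7035) + 74.4 × (26.3 − 3) = 8824.3 + 1733.5 = 10557.8 kip·in = 10557.8/12 = 879.82 kip·ft.

M_n ≈ 880 kip·ft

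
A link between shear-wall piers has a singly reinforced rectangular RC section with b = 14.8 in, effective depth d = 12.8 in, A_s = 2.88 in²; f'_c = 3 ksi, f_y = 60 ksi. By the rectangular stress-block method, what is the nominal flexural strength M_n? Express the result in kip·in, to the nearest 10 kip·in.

T = A_s f_y = 2.88 × 60 = 172.8 kips.
a = T/(0.85 f'_c b) = 172.8/(0.85 × 3 × 14.8) = 4.579 in.
M_n = T(d − a/2) = 172.8 × (12.8 − 2.2895) = 1816.2 kip·in.

M_n ≈ 1820 kip·in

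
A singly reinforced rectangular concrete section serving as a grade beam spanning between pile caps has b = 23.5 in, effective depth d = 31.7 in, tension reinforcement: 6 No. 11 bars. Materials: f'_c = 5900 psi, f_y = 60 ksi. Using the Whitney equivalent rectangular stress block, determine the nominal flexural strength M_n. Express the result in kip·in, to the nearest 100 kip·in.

A_s = 6 × 1.56 = 9.36 in².
T = A_s f_y = 9.36 × 60 = 561.6 kips.
a = T/(0.85 f'_c b) = 561.6/(0.85 × 5.9 × 23.5) = 4.765 in.
M_n = T(d − a/2) = 561.6 × (31.7 − 2.3825) = 16464.7 kip·in.

M_n ≈ 16500 kip·in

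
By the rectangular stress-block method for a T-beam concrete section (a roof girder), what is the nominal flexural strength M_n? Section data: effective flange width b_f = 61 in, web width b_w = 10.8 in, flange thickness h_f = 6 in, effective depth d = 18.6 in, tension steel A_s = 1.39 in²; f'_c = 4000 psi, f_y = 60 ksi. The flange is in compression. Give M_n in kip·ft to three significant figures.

M_n ≈ 128 kip·ft

Tension: T = A_s f_y = 1.39 × 60 = 83.4 kips.
Try a within the flange: a = T/(0.85 f'_c b_f) = 83.4/(0.85 × 4 × 61) = 0.402 in.
Since a = 0.402 ≤ h_f = 6 in, the stress block lies entirely in the flange; analyse as a rectangular beam of width b_f.
M_n = T(d − a/2) = 83.4 × (18.6 − 0.201) = 1534.5 kip·in.
M_n = 1534.5/12 = 127.88 kip·ft.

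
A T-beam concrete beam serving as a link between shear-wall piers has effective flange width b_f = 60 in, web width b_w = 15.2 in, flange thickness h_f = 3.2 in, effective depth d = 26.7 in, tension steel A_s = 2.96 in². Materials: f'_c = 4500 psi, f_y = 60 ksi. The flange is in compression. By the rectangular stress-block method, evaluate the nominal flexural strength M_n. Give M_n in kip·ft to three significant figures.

Tension: T = A_s f_y = 2.96 × 60 = 177.6 kips.
Try a within the flange: a = T/(0.85 f'_c b_f) = 177.6/(0.85 × 4.5 × 60) = 0.774 in.
Since a = 0.774 ≤ h_f = 3.2 in, the stress block lies entirely in the flange; analyse as a rectangular beam of width b_f.
M_n = T(d − a/2) = 177.6 × (26.7 − 0.387) = 4673.2 kip·in.
M_n = 4673.2/12 = 389.43 kip·ft.

M_n ≈ 389 kip·ft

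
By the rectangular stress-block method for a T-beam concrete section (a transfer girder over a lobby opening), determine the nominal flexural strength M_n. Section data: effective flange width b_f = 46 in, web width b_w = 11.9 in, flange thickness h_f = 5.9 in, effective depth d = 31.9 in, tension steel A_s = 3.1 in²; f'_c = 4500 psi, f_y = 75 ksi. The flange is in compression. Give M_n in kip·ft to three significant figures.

M_n ≈ 605 kip·ft

Tension: T = A_s f_y = 3.1 × 75 = 232.5 kips.
Try a within the flange: a = T/(0.85 f'_c b_f) = 232.5/(0.85 × 4.5 × 46) = 1.321 in.
Since a = 1.321 ≤ h_f = 5.9 in, the stress block lies entirely in the flange; analyse as a rectangular beam of width b_f.
M_n = T(d − a/2) = 232.5 × (31.9 − 0.6605) = 7263.2 kip·in.
M_n = 7263.2/12 = 605.27 kip·ft.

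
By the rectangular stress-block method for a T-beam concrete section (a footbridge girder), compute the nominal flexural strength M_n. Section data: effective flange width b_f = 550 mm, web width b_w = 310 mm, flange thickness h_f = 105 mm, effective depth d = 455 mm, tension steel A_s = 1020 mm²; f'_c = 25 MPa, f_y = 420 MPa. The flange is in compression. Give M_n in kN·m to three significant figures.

Tension: T = A_s f_y = 1020 × 420 = 428400 N.
Try a within the flange: a = T/(0.85 f'_c b_f) = 428400/(0.85 × 25 × 550) = 36.65 mm.
Since a = 36.65 ≤ h_f = 105 mm, the stress block lies entirely in the flange; analyse as a rectangular beam of width b_f.
M_n = T(d − a/2) = 428400 × (455 − 18.325) = 187.07 × 10⁶ N·mm.
M_n = 187.07 kN·m.

M_n ≈ 187 kN·m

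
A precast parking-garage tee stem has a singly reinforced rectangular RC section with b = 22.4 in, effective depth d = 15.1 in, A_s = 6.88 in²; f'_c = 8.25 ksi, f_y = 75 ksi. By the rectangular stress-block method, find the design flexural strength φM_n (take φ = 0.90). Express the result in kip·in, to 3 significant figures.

φM_n ≈ 6250 kip·in

T = A_s f_y = 6.88 × 75 = 516 kips.
a = T/(0.85 f'_c b) = 516/(0.85 × 8.25 × 22.4) = 3.285 in.
M_n = T(d − a/2) = 516 × (15.1 − 1.6425) = 6944.1 kip·in.
φM_n = 0.90 × 6944.1 = 6249.7 kip·in.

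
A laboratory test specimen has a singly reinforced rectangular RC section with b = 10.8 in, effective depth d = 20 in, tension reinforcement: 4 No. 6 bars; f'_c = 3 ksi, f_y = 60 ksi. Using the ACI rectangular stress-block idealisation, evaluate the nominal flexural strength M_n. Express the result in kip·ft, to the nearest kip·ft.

M_n ≈ 159 kip·ft

A_s = 4 × 0.44 = 1.76 in².
T = A_s f_y = 1.76 × 60 = 105.6 kips.
a = T/(0.85 f'_c b) = 105.6/(0.85 × 3 × 10.8) = 3.834 in.
M_n = T(d − a/2) = 105.6 × (20 − 1.917) = 1909.6 kip·in = 1909.6/12 = 159.13 kip·ft.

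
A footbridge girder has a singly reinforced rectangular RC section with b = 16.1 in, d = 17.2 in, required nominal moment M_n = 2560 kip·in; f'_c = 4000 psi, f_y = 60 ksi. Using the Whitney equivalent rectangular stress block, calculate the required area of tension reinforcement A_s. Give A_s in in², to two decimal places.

From M_n = 0.85 f'_c a b (d − a/2):
a = d − √(d² − 2M_n/(0.85 f'_c b)) = 17.2 − √(17.2² − 2 × 2560/(0.85 × 4 × 16.1)) = 2.977 in.
A_s = 0.85 f'_c a b / f_y = 0.85 × 4 × 2.977 × 16.1 / 60 = 2.716 in².

A_s ≈ 2.72 in²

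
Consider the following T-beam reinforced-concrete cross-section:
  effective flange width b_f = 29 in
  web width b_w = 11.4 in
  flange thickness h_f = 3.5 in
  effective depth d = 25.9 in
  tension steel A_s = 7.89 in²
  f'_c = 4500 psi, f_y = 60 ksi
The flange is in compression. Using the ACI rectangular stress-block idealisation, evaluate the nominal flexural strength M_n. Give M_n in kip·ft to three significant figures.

Tension: T = A_s f_y = 7.89 × 60 = 473.4 kips.
Try a within the flange: a = T/(0.85 f'_c b_f) = 473.4/(0.85 × 4.5 × 29) = 4.268 in.
a = 4.268 > h_f = 3.5 in: the block extends into the web. Split into flange-overhang and web parts.
C_f = 0.85 f'_c (b_f − b_w) h_f = 0.85 × 4.5 × (29 − 11.4) × 3.5 = 235.6 kips.
Remaining web compression depth: a_w = (T − C_f)/(0.85 f'_c b_w) = (473.4 − 235.6)/(0.85 × 4.5 × 11.4) = 5.454 in.
M_n = C_f(d − h_f/2) + (T − C_f)(d − a_w/2) = 235.6 × (25.9 − 1.75) + 237.8 × (25.9 − 2.727) = 5689.7 + 5510.5 = 11200.2 kip·in.
M_n = 11200.2/12 = 933.35 kip·ft.

M_n ≈ 933 kip·ft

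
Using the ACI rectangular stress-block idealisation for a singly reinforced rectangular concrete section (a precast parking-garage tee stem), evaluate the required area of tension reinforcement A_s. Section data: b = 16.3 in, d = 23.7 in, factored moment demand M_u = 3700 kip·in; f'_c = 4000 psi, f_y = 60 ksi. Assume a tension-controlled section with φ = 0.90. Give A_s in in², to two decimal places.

A_s ≈ 3.11 in²

M_n = M_u/φ = 3700/0.90 = 4111.11 kip·in.
From M_n = 0.85 f'_c a b (d − a/2):
a = d − √(d² − 2M_n/(0.85 f'_c b)) = 23.7 − √(23.7² − 2 × 4111.11/(0.85 × 4 × 16.3)) = 3.370 in.
A_s = 0.85 f'_c a b / f_y = 0.85 × 4 × 3.370 × 16.3 / 60 = 3.113 in².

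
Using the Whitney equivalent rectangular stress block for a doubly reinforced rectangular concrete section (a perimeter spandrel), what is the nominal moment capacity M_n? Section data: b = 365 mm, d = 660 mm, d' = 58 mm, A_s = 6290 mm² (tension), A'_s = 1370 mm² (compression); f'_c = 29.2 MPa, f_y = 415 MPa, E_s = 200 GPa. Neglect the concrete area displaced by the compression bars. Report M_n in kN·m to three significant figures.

M_n ≈ 1460 kN·m

Assume both tension and compression steel yield.
Net tension couple steel: A_s − A'_s = 4920 mm².
a = (A_s − A'_s) f_y / (0.85 f'_c b) = 2041800/(0.85 × 29.2 × 365) = 225.38 mm.
c = a/β₁ = 225.38/0.841 = 267.99 mm; ε'_s = 0.003(c − d')/c = 0.0024 ≥ f_y/E_s = 0.0021, so compression steel does yield.
M_n = (A_s − A'_s) f_y (d − a/2) + A'_s f_y (d − d') = [2041800 × (660 − 112.69) + 568550 × (660 − 58)] × 10⁻⁶ = 1117.50 + 342.27 = 1459.77 kN·m.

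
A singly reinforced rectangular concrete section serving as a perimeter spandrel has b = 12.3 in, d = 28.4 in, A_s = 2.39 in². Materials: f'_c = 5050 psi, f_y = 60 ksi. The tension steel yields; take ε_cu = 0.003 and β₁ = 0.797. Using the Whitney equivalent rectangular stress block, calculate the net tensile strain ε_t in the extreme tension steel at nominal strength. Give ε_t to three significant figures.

ε_t ≈ 0.0220

a = A_s f_y/(0.85 f'_c b) = 2.716 in.
β₁ = 0.797, so c = a/β₁ = 2.716/0.797 = 3.408 in.
From the linear strain diagram with ε_cu = 0.003: ε_t = 0.003 (d − c)/c = 0.003 × (28.4 − 3.408)/3.408 = 0.0220.
Since ε_t ≥ 0.005, the section is tension-controlled.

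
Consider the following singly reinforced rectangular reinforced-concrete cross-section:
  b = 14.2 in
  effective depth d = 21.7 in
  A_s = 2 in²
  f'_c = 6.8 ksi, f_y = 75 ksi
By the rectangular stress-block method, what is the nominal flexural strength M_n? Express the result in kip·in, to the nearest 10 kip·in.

T = A_s f_y = 2 × 75 = 150 kips.
a = T/(0.85 f'_c b) = 150/(0.85 × 6.8 × 14.2) = 1.828 in.
M_n = T(d − a/2) = 150 × (21.7 − 0.914) = 3117.9 kip·in.

M_n ≈ 3120 kip·in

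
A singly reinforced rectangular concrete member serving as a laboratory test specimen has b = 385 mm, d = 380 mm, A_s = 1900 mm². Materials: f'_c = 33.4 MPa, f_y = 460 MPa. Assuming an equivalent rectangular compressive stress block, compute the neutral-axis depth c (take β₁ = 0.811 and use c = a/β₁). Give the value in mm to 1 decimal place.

T = A_s f_y = 1900 × 460 = 874000 N = 874 kN.
Setting C = 0.85 f'_c a b equal to T: a = 874000/(0.85 × 33.4 × 385) = 79.962 mm.
With β₁ = 0.811, c = a/β₁ = 79.962/0.811 = 98.6 mm.

c ≈ 98.6 mm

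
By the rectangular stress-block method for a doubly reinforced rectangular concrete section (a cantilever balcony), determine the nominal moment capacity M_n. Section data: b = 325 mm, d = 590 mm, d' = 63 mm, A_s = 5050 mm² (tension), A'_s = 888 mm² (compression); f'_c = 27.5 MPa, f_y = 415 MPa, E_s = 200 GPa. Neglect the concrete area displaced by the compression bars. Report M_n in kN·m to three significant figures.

Assume both tension and compression steel yield.
Net tension couple steel: A_s − A'_s = 4162 mm².
a = (A_s − A'_s) f_y / (0.85 f'_c b) = 1727230/(0.85 × 27.5 × 325) = 227.36 mm.
c = a/β₁ = 227.36/0.85 = 267.48 mm; ε'_s = 0.003(c − d')/c = 0.0023 ≥ f_y/E_s = 0.0021, so compression steel does yield.
M_n = (A_s − A'_s) f_y (d − a/2) + A'_s f_y (d − d') = [1727230 × (590 − 113.68) + 368520 × (590 − 63)] × 10⁻⁶ = 822.71 + 194.21 = 1016.92 kN·m.

M_n ≈ 1020 kN·m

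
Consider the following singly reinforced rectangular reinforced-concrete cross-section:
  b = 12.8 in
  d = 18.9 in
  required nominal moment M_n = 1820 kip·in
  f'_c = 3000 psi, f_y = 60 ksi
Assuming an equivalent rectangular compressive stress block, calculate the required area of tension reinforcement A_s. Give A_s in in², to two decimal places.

From M_n = 0.85 f'_c a b (d − a/2):
a = d − √(d² − 2M_n/(0.85 f'_c b)) = 18.9 − √(18.9² − 2 × 1820/(0.85 × 3 × 12.8)) = 3.225 in.
A_s = 0.85 f'_c a b / f_y = 0.85 × 3 × 3.225 × 12.8 / 60 = 1.754 in².

A_s ≈ 1.75 in²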